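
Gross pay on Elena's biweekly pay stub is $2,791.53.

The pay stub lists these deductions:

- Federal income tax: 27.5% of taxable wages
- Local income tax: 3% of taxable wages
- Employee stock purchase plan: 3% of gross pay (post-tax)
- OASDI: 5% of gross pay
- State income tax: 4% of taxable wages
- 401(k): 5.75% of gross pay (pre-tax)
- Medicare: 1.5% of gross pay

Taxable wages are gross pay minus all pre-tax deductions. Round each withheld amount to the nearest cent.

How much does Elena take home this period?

401(k): $2,791.53 × 0.0575 = $160.51
Taxable wages = $2,791.53 − $160.51 = $2,631.02
Federal income tax: $2,631.02 × 0.275 = $723.53
Local income tax: $2,631.02 × 0.03 = $78.93
State income tax: $2,631.02 × 0.04 = $105.24
Medicare: $2,791.53 × 0.015 = $41.87
OASDI: $2,791.53 × 0.05 = $139.58
Employee stock purchase plan: $2,791.53 × 0.03 = $83.75
Total deductions = $160.51 + $723.53 + $78.93 + $105.24 + $41.87 + $139.58 + $83.75 = $1,333.41
Net pay = $2,791.53 − $1,333.41 = $1,458.12

$1,458.12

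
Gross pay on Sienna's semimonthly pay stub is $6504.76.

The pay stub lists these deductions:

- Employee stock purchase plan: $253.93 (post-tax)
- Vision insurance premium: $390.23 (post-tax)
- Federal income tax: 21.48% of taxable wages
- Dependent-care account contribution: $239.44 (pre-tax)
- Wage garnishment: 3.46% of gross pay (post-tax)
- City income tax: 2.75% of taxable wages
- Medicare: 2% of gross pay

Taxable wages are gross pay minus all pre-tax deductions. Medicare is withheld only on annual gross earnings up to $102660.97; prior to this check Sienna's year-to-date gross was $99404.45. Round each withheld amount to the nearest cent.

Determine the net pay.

$3812.88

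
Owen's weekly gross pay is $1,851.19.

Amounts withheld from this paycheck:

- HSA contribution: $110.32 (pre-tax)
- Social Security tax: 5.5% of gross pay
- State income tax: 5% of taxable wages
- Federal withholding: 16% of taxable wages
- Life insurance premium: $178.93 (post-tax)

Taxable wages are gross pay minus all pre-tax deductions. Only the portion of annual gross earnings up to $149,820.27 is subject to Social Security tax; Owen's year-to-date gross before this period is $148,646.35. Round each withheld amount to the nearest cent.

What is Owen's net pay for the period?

HSA contribution: $110.32
Taxable wages = $1,851.19 − $110.32 = $1,740.87
Federal withholding: $1,740.87 × 0.16 = $278.54
State income tax: $1,740.87 × 0.05 = $87.04
Social Security tax: only $149,820.27 − $148,646.35 = $1,173.92 of this check is subject → $1,173.92 × 0.055 = $64.57
Life insurance premium: $178.93
Total deductions = $110.32 + $278.54 + $87.04 + $64.57 + $178.93 = $719.40
Net pay = $1,851.19 − $719.40 = $1,131.79

$1,131.79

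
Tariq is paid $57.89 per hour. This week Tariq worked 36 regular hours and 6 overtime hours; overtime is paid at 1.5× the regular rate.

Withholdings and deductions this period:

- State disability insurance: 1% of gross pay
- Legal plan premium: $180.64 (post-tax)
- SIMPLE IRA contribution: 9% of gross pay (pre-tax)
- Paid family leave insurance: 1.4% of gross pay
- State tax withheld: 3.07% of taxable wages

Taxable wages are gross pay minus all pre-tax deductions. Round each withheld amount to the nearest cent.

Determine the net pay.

$2054.66

Regular pay: 36 × $57.89 = $2084.04
Overtime pay: 6 × $57.89 × 1.5 = $521.01
Gross pay = $2084.04 + $521.01 = $2605.05
SIMPLE IRA contribution: $2605.05 × 0.09 = $234.45
Taxable wages = $2605.05 − $234.45 = $2370.60
State tax withheld: $2370.60 × 0.0307 = $72.78
Paid family leave insurance: $2605.05 × 0.014 = $36.47
State disability insurance: $2605.05 × 0.01 = $26.05
Legal plan premium: $180.64
Total deductions = $234.45 + $72.78 + $36.47 + $26.05 + $180.64 = $550.39
Net pay = $2605.05 − $550.39 = $2054.66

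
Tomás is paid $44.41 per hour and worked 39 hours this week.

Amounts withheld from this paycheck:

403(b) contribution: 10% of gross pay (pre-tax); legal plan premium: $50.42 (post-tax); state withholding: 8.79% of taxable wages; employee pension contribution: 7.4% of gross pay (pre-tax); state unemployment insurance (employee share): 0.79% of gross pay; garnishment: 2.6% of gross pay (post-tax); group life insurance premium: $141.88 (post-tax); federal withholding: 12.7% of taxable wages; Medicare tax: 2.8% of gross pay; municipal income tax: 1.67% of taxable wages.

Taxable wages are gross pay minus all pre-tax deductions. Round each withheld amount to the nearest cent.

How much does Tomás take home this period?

Gross pay: 39 × $44.41 = $1,731.99
Employee pension contribution: $1,731.99 × 0.074 = $128.17
403(b) contribution: $1,731.99 × 0.1 = $173.20
Pre-tax total = $128.17 + $173.20 = $301.37
Taxable wages = $1,731.99 − $301.37 = $1,430.62
Federal withholding: $1,430.62 × 0.127 = $181.69
State withholding: $1,430.62 × 0.0879 = $125.75
Municipal income tax: $1,430.62 × 0.0167 = $23.89
Medicare tax: $1,731.99 × 0.028 = $48.50
State unemployment insurance (employee share): $1,731.99 × 0.0079 = $13.68
Group life insurance premium: $141.88
Legal plan premium: $50.42
Garnishment: $1,731.99 × 0.026 = $45.03
Total deductions = $128.17 + $173.20 + $181.69 + $125.75 + $23.89 + $48.50 + $13.68 + $141.88 + $50.42 + $45.03 = $932.21
Net pay = $1,731.99 − $932.21 = $799.78

$799.78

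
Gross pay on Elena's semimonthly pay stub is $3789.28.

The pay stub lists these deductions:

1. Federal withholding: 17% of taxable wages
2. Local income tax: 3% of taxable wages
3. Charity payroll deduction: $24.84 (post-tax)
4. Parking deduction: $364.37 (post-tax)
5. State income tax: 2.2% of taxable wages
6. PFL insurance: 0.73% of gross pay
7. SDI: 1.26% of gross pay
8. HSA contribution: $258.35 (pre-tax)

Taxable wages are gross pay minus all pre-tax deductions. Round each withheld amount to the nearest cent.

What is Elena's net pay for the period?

$2282.45

HSA contribution: $258.35
Taxable wages = $3789.28 − $258.35 = $3530.93
Local income tax: $3530.93 × 0.03 = $105.93
Federal withholding: $3530.93 × 0.17 = $600.26
State income tax: $3530.93 × 0.022 = $77.68
PFL insurance: $3789.28 × 0.0073 = $27.66
SDI: $3789.28 × 0.0126 = $47.74
Charity payroll deduction: $24.84
Parking deduction: $364.37
Total deductions = $258.35 + $105.93 + $600.26 + $77.68 + $27.66 + $47.74 + $24.84 + $364.37 = $1506.83
Net pay = $3789.28 − $1506.83 = $2282.45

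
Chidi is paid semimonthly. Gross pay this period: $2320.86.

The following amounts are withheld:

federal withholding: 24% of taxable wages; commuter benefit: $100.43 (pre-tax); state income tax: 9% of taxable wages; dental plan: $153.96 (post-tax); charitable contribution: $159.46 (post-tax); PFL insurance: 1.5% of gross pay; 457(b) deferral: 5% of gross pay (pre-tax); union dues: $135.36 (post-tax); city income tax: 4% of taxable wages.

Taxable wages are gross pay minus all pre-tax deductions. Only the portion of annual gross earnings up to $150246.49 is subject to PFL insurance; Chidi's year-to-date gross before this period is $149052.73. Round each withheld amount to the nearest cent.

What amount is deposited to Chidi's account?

457(b) deferral: $2320.86 × 0.05 = $116.04
Commuter benefit: $100.43
Pre-tax total = $116.04 + $100.43 = $216.47
Taxable wages = $2320.86 − $216.47 = $2104.39
City income tax: $2104.39 × 0.04 = $84.18
Federal withholding: $2104.39 × 0.24 = $505.05
State income tax: $2104.39 × 0.09 = $189.40
PFL insurance: only $150246.49 − $149052.73 = $1193.76 of this check is subject → $1193.76 × 0.015 = $17.91
Charitable contribution: $159.46
Union dues: $135.36
Dental plan: $153.96
Total deductions = $116.04 + $100.43 + $84.18 + $505.05 + $189.40 + $17.91 + $159.46 + $135.36 + $153.96 = $1461.79
Net pay = $2320.86 − $1461.79 = $859.07

$859.07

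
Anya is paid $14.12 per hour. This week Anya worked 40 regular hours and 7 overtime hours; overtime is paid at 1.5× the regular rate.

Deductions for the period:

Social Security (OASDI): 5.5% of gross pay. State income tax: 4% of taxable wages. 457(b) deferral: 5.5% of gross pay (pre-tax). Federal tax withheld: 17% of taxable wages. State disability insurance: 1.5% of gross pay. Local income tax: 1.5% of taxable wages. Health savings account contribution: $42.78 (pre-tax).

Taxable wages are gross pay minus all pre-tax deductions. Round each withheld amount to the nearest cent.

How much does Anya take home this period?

Regular pay: 40 × $14.12 = $564.80
Overtime pay: 7 × $14.12 × 1.5 = $148.26
Gross pay = $564.80 + $148.26 = $713.06
Health savings account contribution: $42.78
457(b) deferral: $713.06 × 0.055 = $39.22
Pre-tax total = $42.78 + $39.22 = $82.00
Taxable wages = $713.06 − $82.00 = $631.06
Local income tax: $631.06 × 0.015 = $9.47
State income tax: $631.06 × 0.04 = $25.24
Federal tax withheld: $631.06 × 0.17 = $107.28
State disability insurance: $713.06 × 0.015 = $10.70
Social Security (OASDI): $713.06 × 0.055 = $39.22
Total deductions = $42.78 + $39.22 + $9.47 + $25.24 + $107.28 + $10.70 + $39.22 = $273.91
Net pay = $713.06 − $273.91 = $439.15

$439.15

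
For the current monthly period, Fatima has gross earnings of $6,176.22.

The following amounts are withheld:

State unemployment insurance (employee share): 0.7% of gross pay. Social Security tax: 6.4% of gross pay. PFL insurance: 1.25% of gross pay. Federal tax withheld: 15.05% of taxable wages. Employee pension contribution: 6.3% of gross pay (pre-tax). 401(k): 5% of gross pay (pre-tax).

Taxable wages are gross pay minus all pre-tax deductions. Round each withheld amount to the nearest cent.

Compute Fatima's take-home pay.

$4,138.11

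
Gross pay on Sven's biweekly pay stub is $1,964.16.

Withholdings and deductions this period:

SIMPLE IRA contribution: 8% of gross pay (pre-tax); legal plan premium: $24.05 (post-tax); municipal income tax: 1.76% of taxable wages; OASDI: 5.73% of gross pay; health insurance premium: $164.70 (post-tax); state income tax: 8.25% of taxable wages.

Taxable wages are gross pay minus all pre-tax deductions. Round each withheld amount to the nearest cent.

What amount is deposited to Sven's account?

$1,324.85

SIMPLE IRA contribution: $1,964.16 × 0.08 = $157.13
Taxable wages = $1,964.16 − $157.13 = $1,807.03
State income tax: $1,807.03 × 0.0825 = $149.08
Municipal income tax: $1,807.03 × 0.0176 = $31.80
OASDI: $1,964.16 × 0.0573 = $112.55
Health insurance premium: $164.70
Legal plan premium: $24.05
Total deductions = $157.13 + $149.08 + $31.80 + $112.55 + $164.70 + $24.05 = $639.31
Net pay = $1,964.16 − $639.31 = $1,324.85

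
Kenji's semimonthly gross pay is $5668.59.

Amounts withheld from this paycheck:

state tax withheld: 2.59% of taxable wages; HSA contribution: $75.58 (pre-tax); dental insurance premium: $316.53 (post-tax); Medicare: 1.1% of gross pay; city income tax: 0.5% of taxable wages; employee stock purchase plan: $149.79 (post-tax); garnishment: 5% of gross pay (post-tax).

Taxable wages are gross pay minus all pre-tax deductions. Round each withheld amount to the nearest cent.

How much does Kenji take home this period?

HSA contribution: $75.58
Taxable wages = $5668.59 − $75.58 = $5593.01
State tax withheld: $5593.01 × 0.0259 = $144.86
City income tax: $5593.01 × 0.005 = $27.97
Medicare: $5668.59 × 0.011 = $62.35
Dental insurance premium: $316.53
Employee stock purchase plan: $149.79
Garnishment: $5668.59 × 0.05 = $283.43
Total deductions = $75.58 + $144.86 + $27.97 + $62.35 + $316.53 + $149.79 + $283.43 = $1060.51
Net pay = $5668.59 − $1060.51 = $4608.08

$4608.08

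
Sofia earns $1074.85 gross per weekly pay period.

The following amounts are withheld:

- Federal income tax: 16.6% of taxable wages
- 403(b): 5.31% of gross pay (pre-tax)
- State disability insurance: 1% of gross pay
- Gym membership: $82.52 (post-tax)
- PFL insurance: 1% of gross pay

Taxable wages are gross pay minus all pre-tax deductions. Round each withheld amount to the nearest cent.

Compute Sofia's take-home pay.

403(b): $1074.85 × 0.0531 = $57.07
Taxable wages = $1074.85 − $57.07 = $1017.78
Federal income tax: $1017.78 × 0.166 = $168.95
PFL insurance: $1074.85 × 0.01 = $10.75
State disability insurance: $1074.85 × 0.01 = $10.75
Gym membership: $82.52
Total deductions = $57.07 + $168.95 + $10.75 + $10.75 + $82.52 = $330.04
Net pay = $1074.85 − $330.04 = $744.81

$744.81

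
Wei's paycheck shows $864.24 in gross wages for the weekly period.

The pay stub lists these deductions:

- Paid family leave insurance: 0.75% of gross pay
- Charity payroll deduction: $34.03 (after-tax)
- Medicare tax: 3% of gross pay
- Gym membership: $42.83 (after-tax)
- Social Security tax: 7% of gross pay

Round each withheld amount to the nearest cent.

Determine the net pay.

Social Security tax: $864.24 × 0.07 = $60.50
Paid family leave insurance: $864.24 × 0.0075 = $6.48
Medicare tax: $864.24 × 0.03 = $25.93
Charity payroll deduction: $34.03
Gym membership: $42.83
Total deductions = $60.50 + $6.48 + $25.93 + $34.03 + $42.83 = $169.77
Net pay = $864.24 − $169.77 = $694.47

$694.47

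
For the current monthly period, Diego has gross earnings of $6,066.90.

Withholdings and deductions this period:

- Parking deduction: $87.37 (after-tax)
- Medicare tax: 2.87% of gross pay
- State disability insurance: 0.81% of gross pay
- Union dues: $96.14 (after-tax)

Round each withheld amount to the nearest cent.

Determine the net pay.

Medicare tax: $6,066.90 × 0.0287 = $174.12
State disability insurance: $6,066.90 × 0.0081 = $49.14
Parking deduction: $87.37
Union dues: $96.14
Total deductions = $174.12 + $49.14 + $87.37 + $96.14 = $406.77
Net pay = $6,066.90 − $406.77 = $5,660.13

$5,660.13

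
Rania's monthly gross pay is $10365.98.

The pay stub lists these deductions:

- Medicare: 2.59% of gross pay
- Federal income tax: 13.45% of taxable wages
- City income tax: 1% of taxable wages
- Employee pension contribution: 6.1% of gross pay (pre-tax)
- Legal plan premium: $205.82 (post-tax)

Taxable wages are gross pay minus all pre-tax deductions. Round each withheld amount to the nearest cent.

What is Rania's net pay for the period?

Employee pension contribution: $10365.98 × 0.061 = $632.32
Taxable wages = $10365.98 − $632.32 = $9733.66
City income tax: $9733.66 × 0.01 = $97.34
Federal income tax: $9733.66 × 0.1345 = $1309.18
Medicare: $10365.98 × 0.0259 = $268.48
Legal plan premium: $205.82
Total deductions = $632.32 + $97.34 + $1309.18 + $268.48 + $205.82 = $2513.14
Net pay = $10365.98 − $2513.14 = $7852.84

$7852.84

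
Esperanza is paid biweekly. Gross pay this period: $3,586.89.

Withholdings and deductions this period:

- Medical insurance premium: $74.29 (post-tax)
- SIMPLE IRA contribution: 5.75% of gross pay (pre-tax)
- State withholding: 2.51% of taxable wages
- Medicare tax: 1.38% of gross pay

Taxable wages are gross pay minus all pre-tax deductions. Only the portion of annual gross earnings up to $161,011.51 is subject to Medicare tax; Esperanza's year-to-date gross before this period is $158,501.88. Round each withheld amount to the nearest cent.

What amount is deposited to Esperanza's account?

$3,186.87

SIMPLE IRA contribution: $3,586.89 × 0.0575 = $206.25
Taxable wages = $3,586.89 − $206.25 = $3,380.64
State withholding: $3,380.64 × 0.0251 = $84.85
Medicare tax: only $161,011.51 − $158,501.88 = $2,509.63 of this check is subject → $2,509.63 × 0.0138 = $34.63
Medical insurance premium: $74.29
Total deductions = $206.25 + $84.85 + $34.63 + $74.29 = $400.02
Net pay = $3,586.89 − $400.02 = $3,186.87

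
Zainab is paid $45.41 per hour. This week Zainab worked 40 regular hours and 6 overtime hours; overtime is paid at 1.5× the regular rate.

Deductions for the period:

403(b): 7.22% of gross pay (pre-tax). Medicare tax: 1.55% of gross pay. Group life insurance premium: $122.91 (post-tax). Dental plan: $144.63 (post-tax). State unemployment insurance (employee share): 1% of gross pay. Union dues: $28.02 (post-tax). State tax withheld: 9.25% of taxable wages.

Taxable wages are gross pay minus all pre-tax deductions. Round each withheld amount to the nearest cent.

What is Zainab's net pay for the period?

$1521.18

Regular pay: 40 × $45.41 = $1816.40
Overtime pay: 6 × $45.41 × 1.5 = $408.69
Gross pay = $1816.40 + $408.69 = $2225.09
403(b): $2225.09 × 0.0722 = $160.65
Taxable wages = $2225.09 − $160.65 = $2064.44
State tax withheld: $2064.44 × 0.0925 = $190.96
State unemployment insurance (employee share): $2225.09 × 0.01 = $22.25
Medicare tax: $2225.09 × 0.0155 = $34.49
Union dues: $28.02
Group life insurance premium: $122.91
Dental plan: $144.63
Total deductions = $160.65 + $190.96 + $22.25 + $34.49 + $28.02 + $122.91 + $144.63 = $703.91
Net pay = $2225.09 − $703.91 = $1521.18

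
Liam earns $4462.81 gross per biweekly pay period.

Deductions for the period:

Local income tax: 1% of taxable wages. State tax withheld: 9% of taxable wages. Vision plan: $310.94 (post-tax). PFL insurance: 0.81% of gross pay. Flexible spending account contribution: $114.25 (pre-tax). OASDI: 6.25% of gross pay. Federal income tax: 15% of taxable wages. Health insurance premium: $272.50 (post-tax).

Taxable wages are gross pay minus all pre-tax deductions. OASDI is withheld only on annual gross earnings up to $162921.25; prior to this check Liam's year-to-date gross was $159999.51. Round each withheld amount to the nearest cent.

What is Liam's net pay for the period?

$2459.22

Flexible spending account contribution: $114.25
Taxable wages = $4462.81 − $114.25 = $4348.56
Local income tax: $4348.56 × 0.01 = $43.49
Federal income tax: $4348.56 × 0.15 = $652.28
State tax withheld: $4348.56 × 0.09 = $391.37
OASDI: only $162921.25 − $159999.51 = $2921.74 of this check is subject → $2921.74 × 0.0625 = $182.61
PFL insurance: $4462.81 × 0.0081 = $36.15
Vision plan: $310.94
Health insurance premium: $272.50
Total deductions = $114.25 + $43.49 + $652.28 + $391.37 + $182.61 + $36.15 + $310.94 + $272.50 = $2003.59
Net pay = $4462.81 − $2003.59 = $2459.22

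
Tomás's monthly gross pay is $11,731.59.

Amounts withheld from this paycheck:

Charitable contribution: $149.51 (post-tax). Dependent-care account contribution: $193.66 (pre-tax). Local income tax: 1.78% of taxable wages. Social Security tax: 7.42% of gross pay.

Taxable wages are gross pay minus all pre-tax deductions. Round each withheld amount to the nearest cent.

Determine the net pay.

Dependent-care account contribution: $193.66
Taxable wages = $11,731.59 − $193.66 = $11,537.93
Local income tax: $11,537.93 × 0.0178 = $205.38
Social Security tax: $11,731.59 × 0.0742 = $870.48
Charitable contribution: $149.51
Total deductions = $193.66 + $205.38 + $870.48 + $149.51 = $1,419.03
Net pay = $11,731.59 − $1,419.03 = $10,312.56

$10,312.56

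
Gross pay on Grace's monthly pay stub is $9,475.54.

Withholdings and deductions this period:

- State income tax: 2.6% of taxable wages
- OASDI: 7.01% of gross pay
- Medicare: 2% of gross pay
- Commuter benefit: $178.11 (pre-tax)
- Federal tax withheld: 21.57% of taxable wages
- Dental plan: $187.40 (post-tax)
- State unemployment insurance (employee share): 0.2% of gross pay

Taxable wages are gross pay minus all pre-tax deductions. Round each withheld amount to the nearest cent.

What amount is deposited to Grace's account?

$5,990.14

Commuter benefit: $178.11
Taxable wages = $9,475.54 − $178.11 = $9,297.43
Federal tax withheld: $9,297.43 × 0.2157 = $2,005.46
State income tax: $9,297.43 × 0.026 = $241.73
State unemployment insurance (employee share): $9,475.54 × 0.002 = $18.95
Medicare: $9,475.54 × 0.02 = $189.51
OASDI: $9,475.54 × 0.0701 = $664.24
Dental plan: $187.40
Total deductions = $178.11 + $2,005.46 + $241.73 + $18.95 + $189.51 + $664.24 + $187.40 = $3,485.40
Net pay = $9,475.54 − $3,485.40 = $5,990.14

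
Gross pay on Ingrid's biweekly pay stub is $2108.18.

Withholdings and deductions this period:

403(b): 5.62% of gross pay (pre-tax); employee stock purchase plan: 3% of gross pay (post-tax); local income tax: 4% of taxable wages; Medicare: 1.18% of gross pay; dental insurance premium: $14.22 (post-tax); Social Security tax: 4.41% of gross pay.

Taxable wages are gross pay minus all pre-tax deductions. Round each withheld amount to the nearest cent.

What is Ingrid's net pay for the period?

$1714.79

403(b): $2108.18 × 0.0562 = $118.48
Taxable wages = $2108.18 − $118.48 = $1989.70
Local income tax: $1989.70 × 0.04 = $79.59
Social Security tax: $2108.18 × 0.0441 = $92.97
Medicare: $2108.18 × 0.0118 = $24.88
Employee stock purchase plan: $2108.18 × 0.03 = $63.25
Dental insurance premium: $14.22
Total deductions = $118.48 + $79.59 + $92.97 + $24.88 + $63.25 + $14.22 = $393.39
Net pay = $2108.18 − $393.39 = $1714.79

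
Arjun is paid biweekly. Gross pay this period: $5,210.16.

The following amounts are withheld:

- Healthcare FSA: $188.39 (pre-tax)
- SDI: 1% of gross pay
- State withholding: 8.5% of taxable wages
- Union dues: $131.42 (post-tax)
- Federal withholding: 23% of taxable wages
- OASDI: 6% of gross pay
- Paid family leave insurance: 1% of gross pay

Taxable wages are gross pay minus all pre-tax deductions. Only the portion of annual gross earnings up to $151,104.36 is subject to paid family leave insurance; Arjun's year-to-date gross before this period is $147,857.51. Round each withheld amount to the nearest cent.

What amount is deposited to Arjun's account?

Healthcare FSA: $188.39
Taxable wages = $5,210.16 − $188.39 = $5,021.77
Federal withholding: $5,021.77 × 0.23 = $1,155.01
State withholding: $5,021.77 × 0.085 = $426.85
Paid family leave insurance: only $151,104.36 − $147,857.51 = $3,246.85 of this check is subject → $3,246.85 × 0.01 = $32.47
OASDI: $5,210.16 × 0.06 = $312.61
SDI: $5,210.16 × 0.01 = $52.10
Union dues: $131.42
Total deductions = $188.39 + $1,155.01 + $426.85 + $32.47 + $312.61 + $52.10 + $131.42 = $2,298.85
Net pay = $5,210.16 − $2,298.85 = $2,911.31

$2,911.31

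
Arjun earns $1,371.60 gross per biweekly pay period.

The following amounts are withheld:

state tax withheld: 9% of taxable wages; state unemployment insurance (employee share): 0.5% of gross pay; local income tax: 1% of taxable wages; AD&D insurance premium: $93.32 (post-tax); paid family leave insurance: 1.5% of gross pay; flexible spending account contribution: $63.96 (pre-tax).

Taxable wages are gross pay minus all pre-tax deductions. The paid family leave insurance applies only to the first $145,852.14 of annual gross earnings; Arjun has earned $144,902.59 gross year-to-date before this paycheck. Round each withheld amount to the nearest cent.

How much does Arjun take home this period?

Flexible spending account contribution: $63.96
Taxable wages = $1,371.60 − $63.96 = $1,307.64
State tax withheld: $1,307.64 × 0.09 = $117.69
Local income tax: $1,307.64 × 0.01 = $13.08
State unemployment insurance (employee share): $1,371.60 × 0.005 = $6.86
Paid family leave insurance: only $145,852.14 − $144,902.59 = $949.55 of this check is subject → $949.55 × 0.015 = $14.24
AD&D insurance premium: $93.32
Total deductions = $63.96 + $117.69 + $13.08 + $6.86 + $14.24 + $93.32 = $309.15
Net pay = $1,371.60 − $309.15 = $1,062.45

$1,062.45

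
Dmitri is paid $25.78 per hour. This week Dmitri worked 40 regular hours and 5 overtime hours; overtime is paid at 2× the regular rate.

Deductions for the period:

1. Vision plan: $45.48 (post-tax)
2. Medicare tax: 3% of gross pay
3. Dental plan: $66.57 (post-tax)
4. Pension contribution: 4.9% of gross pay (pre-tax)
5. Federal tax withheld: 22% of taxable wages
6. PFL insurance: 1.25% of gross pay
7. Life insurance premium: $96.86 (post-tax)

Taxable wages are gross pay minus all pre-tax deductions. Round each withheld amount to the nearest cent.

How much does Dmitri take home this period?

Regular pay: 40 × $25.78 = $1,031.20
Overtime pay: 5 × $25.78 × 2 = $257.80
Gross pay = $1,031.20 + $257.80 = $1,289.00
Pension contribution: $1,289.00 × 0.049 = $63.16
Taxable wages = $1,289.00 − $63.16 = $1,225.84
Federal tax withheld: $1,225.84 × 0.22 = $269.68
PFL insurance: $1,289.00 × 0.0125 = $16.11
Medicare tax: $1,289.00 × 0.03 = $38.67
Vision plan: $45.48
Dental plan: $66.57
Life insurance premium: $96.86
Total deductions = $63.16 + $269.68 + $16.11 + $38.67 + $45.48 + $66.57 + $96.86 = $596.53
Net pay = $1,289.00 − $596.53 = $692.47

$692.47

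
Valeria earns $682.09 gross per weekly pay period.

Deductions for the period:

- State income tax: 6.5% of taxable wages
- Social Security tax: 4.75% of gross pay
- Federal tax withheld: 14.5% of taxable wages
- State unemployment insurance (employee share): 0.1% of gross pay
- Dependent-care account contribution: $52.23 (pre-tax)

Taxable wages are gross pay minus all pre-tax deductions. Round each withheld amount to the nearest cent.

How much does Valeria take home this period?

$464.51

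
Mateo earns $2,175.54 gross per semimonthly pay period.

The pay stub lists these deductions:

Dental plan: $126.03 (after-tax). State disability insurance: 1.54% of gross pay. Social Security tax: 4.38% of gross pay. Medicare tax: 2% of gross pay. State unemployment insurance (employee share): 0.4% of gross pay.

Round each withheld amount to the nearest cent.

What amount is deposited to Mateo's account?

$1,868.51

Social Security tax: $2,175.54 × 0.0438 = $95.29
State disability insurance: $2,175.54 × 0.0154 = $33.50
State unemployment insurance (employee share): $2,175.54 × 0.004 = $8.70
Medicare tax: $2,175.54 × 0.02 = $43.51
Dental plan: $126.03
Total deductions = $95.29 + $33.50 + $8.70 + $43.51 + $126.03 = $307.03
Net pay = $2,175.54 − $307.03 = $1,868.51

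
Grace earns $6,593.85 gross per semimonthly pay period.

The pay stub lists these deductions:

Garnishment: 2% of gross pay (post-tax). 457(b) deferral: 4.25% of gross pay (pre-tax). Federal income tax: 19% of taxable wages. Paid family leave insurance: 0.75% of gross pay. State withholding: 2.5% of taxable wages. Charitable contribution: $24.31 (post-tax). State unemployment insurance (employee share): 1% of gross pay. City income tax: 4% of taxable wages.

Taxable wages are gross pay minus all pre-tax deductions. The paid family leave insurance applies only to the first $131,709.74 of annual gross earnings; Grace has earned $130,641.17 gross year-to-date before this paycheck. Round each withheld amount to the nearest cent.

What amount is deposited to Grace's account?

$4,473.50

457(b) deferral: $6,593.85 × 0.0425 = $280.24
Taxable wages = $6,593.85 − $280.24 = $6,313.61
State withholding: $6,313.61 × 0.025 = $157.84
City income tax: $6,313.61 × 0.04 = $252.54
Federal income tax: $6,313.61 × 0.19 = $1,199.59
Paid family leave insurance: only $131,709.74 − $130,641.17 = $1,068.57 of this check is subject → $1,068.57 × 0.0075 = $8.01
State unemployment insurance (employee share): $6,593.85 × 0.01 = $65.94
Garnishment: $6,593.85 × 0.02 = $131.88
Charitable contribution: $24.31
Total deductions = $280.24 + $157.84 + $252.54 + $1,199.59 + $8.01 + $65.94 + $131.88 + $24.31 = $2,120.35
Net pay = $6,593.85 − $2,120.35 = $4,473.50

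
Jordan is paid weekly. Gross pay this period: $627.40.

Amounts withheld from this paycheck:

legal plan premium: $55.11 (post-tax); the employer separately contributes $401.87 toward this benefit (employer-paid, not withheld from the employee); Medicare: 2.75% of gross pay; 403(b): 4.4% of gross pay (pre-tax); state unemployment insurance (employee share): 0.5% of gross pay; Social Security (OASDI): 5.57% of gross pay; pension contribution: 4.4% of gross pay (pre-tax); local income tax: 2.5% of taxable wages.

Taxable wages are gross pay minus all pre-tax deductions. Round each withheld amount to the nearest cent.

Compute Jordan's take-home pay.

$447.43

403(b): $627.40 × 0.044 = $27.61
Pension contribution: $627.40 × 0.044 = $27.61
Pre-tax total = $27.61 + $27.61 = $55.22
Taxable wages = $627.40 − $55.22 = $572.18
Local income tax: $572.18 × 0.025 = $14.30
Medicare: $627.40 × 0.0275 = $17.25
Social Security (OASDI): $627.40 × 0.0557 = $34.95
State unemployment insurance (employee share): $627.40 × 0.005 = $3.14
Legal plan premium: $55.11
(Employer's $401.87 toward legal plan premium is not withheld from the employee.)
Total deductions = $27.61 + $27.61 + $14.30 + $17.25 + $34.95 + $3.14 + $55.11 = $179.97
Net pay = $627.40 − $179.97 = $447.43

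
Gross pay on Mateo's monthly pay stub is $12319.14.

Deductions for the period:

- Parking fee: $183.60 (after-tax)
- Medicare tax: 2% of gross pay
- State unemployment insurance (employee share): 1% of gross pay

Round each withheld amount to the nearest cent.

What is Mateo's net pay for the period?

Medicare tax: $12319.14 × 0.02 = $246.38
State unemployment insurance (employee share): $12319.14 × 0.01 = $123.19
Parking fee: $183.60
Total deductions = $246.38 + $123.19 + $183.60 = $553.17
Net pay = $12319.14 − $553.17 = $11765.97

$11765.97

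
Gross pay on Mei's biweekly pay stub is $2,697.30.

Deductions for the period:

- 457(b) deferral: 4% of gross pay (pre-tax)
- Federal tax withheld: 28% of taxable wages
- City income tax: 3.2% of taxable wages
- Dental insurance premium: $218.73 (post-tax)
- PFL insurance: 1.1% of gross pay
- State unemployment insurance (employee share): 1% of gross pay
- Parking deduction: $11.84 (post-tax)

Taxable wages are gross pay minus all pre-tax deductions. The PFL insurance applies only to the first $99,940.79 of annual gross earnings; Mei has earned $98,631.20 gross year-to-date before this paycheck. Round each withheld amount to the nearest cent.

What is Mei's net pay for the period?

$1,509.57

457(b) deferral: $2,697.30 × 0.04 = $107.89
Taxable wages = $2,697.30 − $107.89 = $2,589.41
Federal tax withheld: $2,589.41 × 0.28 = $725.03
City income tax: $2,589.41 × 0.032 = $82.86
PFL insurance: only $99,940.79 − $98,631.20 = $1,309.59 of this check is subject → $1,309.59 × 0.011 = $14.41
State unemployment insurance (employee share): $2,697.30 × 0.01 = $26.97
Dental insurance premium: $218.73
Parking deduction: $11.84
Total deductions = $107.89 + $725.03 + $82.86 + $14.41 + $26.97 + $218.73 + $11.84 = $1,187.73
Net pay = $2,697.30 − $1,187.73 = $1,509.57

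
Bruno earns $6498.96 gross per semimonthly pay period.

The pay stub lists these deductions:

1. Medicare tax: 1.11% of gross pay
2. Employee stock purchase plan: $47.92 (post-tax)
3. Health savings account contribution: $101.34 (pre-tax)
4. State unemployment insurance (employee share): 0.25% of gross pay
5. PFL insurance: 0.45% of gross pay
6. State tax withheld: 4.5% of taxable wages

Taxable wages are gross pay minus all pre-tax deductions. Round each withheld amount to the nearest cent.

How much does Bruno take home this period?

$5944.17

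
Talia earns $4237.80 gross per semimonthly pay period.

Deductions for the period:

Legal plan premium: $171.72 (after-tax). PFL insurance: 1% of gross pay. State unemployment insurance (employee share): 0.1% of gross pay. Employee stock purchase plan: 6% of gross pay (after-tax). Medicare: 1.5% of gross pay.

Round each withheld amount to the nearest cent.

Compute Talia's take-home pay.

Medicare: $4237.80 × 0.015 = $63.57
PFL insurance: $4237.80 × 0.01 = $42.38
State unemployment insurance (employee share): $4237.80 × 0.001 = $4.24
Legal plan premium: $171.72
Employee stock purchase plan: $4237.80 × 0.06 = $254.27
Total deductions = $63.57 + $42.38 + $4.24 + $171.72 + $254.27 = $536.18
Net pay = $4237.80 − $536.18 = $3701.62

$3701.62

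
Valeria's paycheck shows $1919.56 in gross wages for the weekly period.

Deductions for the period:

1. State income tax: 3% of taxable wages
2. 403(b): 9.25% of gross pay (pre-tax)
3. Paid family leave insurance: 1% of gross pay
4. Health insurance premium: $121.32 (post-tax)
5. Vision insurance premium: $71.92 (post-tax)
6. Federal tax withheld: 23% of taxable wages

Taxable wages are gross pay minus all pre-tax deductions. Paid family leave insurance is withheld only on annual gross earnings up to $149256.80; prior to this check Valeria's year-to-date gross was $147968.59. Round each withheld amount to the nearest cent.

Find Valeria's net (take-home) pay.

403(b): $1919.56 × 0.0925 = $177.56
Taxable wages = $1919.56 − $177.56 = $1742.00
State income tax: $1742.00 × 0.03 = $52.26
Federal tax withheld: $1742.00 × 0.23 = $400.66
Paid family leave insurance: only $149256.80 − $147968.59 = $1288.21 of this check is subject → $1288.21 × 0.01 = $12.88
Health insurance premium: $121.32
Vision insurance premium: $71.92
Total deductions = $177.56 + $52.26 + $400.66 + $12.88 + $121.32 + $71.92 = $836.60
Net pay = $1919.56 − $836.60 = $1082.96

$1082.96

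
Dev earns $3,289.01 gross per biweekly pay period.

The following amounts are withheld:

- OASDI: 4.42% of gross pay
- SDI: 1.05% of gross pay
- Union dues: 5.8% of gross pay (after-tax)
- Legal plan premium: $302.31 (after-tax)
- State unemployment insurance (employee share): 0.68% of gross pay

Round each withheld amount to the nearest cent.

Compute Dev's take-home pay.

OASDI: $3,289.01 × 0.0442 = $145.37
SDI: $3,289.01 × 0.0105 = $34.53
State unemployment insurance (employee share): $3,289.01 × 0.0068 = $22.37
Legal plan premium: $302.31
Union dues: $3,289.01 × 0.058 = $190.76
Total deductions = $145.37 + $34.53 + $22.37 + $302.31 + $190.76 = $695.34
Net pay = $3,289.01 − $695.34 = $2,593.67

$2,593.67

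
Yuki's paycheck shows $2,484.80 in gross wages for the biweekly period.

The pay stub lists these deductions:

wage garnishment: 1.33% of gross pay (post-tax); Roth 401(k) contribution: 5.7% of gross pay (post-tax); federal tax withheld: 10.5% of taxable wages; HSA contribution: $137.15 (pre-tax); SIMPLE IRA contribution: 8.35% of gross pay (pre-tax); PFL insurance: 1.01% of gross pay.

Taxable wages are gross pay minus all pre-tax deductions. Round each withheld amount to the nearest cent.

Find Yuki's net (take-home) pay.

$1,715.67

HSA contribution: $137.15
SIMPLE IRA contribution: $2,484.80 × 0.0835 = $207.48
Pre-tax total = $137.15 + $207.48 = $344.63
Taxable wages = $2,484.80 − $344.63 = $2,140.17
Federal tax withheld: $2,140.17 × 0.105 = $224.72
PFL insurance: $2,484.80 × 0.0101 = $25.10
Roth 401(k) contribution: $2,484.80 × 0.057 = $141.63
Wage garnishment: $2,484.80 × 0.0133 = $33.05
Total deductions = $137.15 + $207.48 + $224.72 + $25.10 + $141.63 + $33.05 = $769.13
Net pay = $2,484.80 − $769.13 = $1,715.67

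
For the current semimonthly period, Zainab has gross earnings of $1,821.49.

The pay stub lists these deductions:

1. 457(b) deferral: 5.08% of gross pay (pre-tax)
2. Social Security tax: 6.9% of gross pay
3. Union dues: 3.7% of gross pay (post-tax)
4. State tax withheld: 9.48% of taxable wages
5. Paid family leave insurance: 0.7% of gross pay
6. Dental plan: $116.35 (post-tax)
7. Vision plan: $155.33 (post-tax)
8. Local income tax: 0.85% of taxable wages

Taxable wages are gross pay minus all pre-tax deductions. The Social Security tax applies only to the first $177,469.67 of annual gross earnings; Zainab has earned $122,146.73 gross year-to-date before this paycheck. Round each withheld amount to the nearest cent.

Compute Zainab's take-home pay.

$1,072.84

457(b) deferral: $1,821.49 × 0.0508 = $92.53
Taxable wages = $1,821.49 − $92.53 = $1,728.96
Local income tax: $1,728.96 × 0.0085 = $14.70
State tax withheld: $1,728.96 × 0.0948 = $163.91
Social Security tax: cap not yet reached, full $1,821.49 is subject → $1,821.49 × 0.069 = $125.68
Paid family leave insurance: $1,821.49 × 0.007 = $12.75
Dental plan: $116.35
Union dues: $1,821.49 × 0.037 = $67.40
Vision plan: $155.33
Total deductions = $92.53 + $14.70 + $163.91 + $125.68 + $12.75 + $116.35 + $67.40 + $155.33 = $748.65
Net pay = $1,821.49 − $748.65 = $1,072.84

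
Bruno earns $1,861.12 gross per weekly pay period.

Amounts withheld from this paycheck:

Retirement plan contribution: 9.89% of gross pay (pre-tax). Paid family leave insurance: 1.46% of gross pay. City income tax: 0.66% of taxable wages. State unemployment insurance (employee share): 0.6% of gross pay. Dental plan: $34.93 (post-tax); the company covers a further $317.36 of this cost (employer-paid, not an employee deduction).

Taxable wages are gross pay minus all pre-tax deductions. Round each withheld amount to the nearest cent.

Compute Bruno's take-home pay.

Retirement plan contribution: $1,861.12 × 0.0989 = $184.06
Taxable wages = $1,861.12 − $184.06 = $1,677.06
City income tax: $1,677.06 × 0.0066 = $11.07
Paid family leave insurance: $1,861.12 × 0.0146 = $27.17
State unemployment insurance (employee share): $1,861.12 × 0.006 = $11.17
Dental plan: $34.93
(Employer's $317.36 toward dental plan is not withheld from the employee.)
Total deductions = $184.06 + $11.07 + $27.17 + $11.17 + $34.93 = $268.40
Net pay = $1,861.12 − $268.40 = $1,592.72

$1,592.72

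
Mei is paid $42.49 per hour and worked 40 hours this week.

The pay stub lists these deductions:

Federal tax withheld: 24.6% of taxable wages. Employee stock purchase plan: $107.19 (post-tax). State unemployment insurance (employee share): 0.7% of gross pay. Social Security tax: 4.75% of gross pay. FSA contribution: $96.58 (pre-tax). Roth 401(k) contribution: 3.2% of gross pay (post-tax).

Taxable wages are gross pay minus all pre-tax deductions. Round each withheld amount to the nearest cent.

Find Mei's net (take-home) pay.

Gross pay: 40 × $42.49 = $1,699.60
FSA contribution: $96.58
Taxable wages = $1,699.60 − $96.58 = $1,603.02
Federal tax withheld: $1,603.02 × 0.246 = $394.34
Social Security tax: $1,699.60 × 0.0475 = $80.73
State unemployment insurance (employee share): $1,699.60 × 0.007 = $11.90
Roth 401(k) contribution: $1,699.60 × 0.032 = $54.39
Employee stock purchase plan: $107.19
Total deductions = $96.58 + $394.34 + $80.73 + $11.90 + $54.39 + $107.19 = $745.13
Net pay = $1,699.60 − $745.13 = $954.47

$954.47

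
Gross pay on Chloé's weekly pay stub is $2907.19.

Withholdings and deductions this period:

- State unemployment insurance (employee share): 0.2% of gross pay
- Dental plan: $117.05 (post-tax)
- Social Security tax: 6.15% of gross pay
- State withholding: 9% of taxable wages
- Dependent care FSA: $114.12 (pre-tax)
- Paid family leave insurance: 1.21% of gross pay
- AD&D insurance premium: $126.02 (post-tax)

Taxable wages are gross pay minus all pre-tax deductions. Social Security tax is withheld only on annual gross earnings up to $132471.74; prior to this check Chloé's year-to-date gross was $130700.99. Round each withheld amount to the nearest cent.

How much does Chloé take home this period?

$2148.73

Dependent care FSA: $114.12
Taxable wages = $2907.19 − $114.12 = $2793.07
State withholding: $2793.07 × 0.09 = $251.38
State unemployment insurance (employee share): $2907.19 × 0.002 = $5.81
Social Security tax: only $132471.74 − $130700.99 = $1770.75 of this check is subject → $1770.75 × 0.0615 = $108.90
Paid family leave insurance: $2907.19 × 0.0121 = $35.18
AD&D insurance premium: $126.02
Dental plan: $117.05
Total deductions = $114.12 + $251.38 + $5.81 + $108.90 + $35.18 + $126.02 + $117.05 = $758.46
Net pay = $2907.19 − $758.46 = $2148.73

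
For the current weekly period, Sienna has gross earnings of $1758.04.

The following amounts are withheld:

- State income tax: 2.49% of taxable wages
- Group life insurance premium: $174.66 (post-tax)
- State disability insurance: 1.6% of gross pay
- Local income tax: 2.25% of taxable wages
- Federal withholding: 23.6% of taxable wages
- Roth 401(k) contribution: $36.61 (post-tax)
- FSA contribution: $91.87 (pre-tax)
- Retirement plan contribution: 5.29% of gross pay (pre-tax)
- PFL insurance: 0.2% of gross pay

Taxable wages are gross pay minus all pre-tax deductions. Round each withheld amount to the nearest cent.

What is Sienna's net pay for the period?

FSA contribution: $91.87
Retirement plan contribution: $1758.04 × 0.0529 = $93.00
Pre-tax total = $91.87 + $93.00 = $184.87
Taxable wages = $1758.04 − $184.87 = $1573.17
Federal withholding: $1573.17 × 0.236 = $371.27
Local income tax: $1573.17 × 0.0225 = $35.40
State income tax: $1573.17 × 0.0249 = $39.17
PFL insurance: $1758.04 × 0.002 = $3.52
State disability insurance: $1758.04 × 0.016 = $28.13
Group life insurance premium: $174.66
Roth 401(k) contribution: $36.61
Total deductions = $91.87 + $93.00 + $371.27 + $35.40 + $39.17 + $3.52 + $28.13 + $174.66 + $36.61 = $873.63
Net pay = $1758.04 − $873.63 = $884.41

$884.41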